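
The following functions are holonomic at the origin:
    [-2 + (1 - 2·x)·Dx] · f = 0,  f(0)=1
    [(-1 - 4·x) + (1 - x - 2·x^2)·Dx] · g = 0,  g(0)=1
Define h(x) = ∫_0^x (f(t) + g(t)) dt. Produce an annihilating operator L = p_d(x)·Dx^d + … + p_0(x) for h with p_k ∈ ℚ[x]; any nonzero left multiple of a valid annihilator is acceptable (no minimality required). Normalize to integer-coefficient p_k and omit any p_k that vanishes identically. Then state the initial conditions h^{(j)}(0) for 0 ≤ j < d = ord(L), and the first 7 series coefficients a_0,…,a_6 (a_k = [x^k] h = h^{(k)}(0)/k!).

f: a_k = 1, 2, 4, 8, 16, 32, 64, …
g: a_k = 1, 1, 3, 5, 11, 21, 43, …
Sum ⇒ L₀ = lclm(L_f,L_g) in ℚ(x)⟨Dx⟩.
h=∫h₀ ⇒ L = L₀·Dx.
L = -4·Dx + (-2 - 8·x)·Dx^2 + (1 - x - 2·x^2)·Dx^3  (order 3).
h: a_k = 0, 2, 3/2, 7/3, 13/4, 27/5, 53/6, …
ICs: h(0) = 0, h′(0) = 2, h′′(0) = 3.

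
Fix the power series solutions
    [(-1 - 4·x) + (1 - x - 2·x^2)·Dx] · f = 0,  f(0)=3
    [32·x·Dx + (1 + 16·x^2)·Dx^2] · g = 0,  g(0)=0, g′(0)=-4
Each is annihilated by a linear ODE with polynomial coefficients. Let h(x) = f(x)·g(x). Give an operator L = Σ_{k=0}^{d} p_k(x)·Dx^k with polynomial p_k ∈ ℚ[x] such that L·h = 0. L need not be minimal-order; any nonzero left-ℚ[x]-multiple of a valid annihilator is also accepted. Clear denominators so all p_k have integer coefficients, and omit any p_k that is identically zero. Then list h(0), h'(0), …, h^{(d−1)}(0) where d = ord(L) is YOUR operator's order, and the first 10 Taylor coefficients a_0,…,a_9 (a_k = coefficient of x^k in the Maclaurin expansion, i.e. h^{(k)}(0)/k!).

f: a_k = 3, 3, 9, 15, 33, 63, 129, 255, 513, 1023, …
g: a_k = 0, -4, 0, 64/3, 0, -1024/5, 0, 16384/7, 0, -262144/9, …
Sym-product of L_f,L_g gives L₀ (≤ ord 2).
L = (4 + 32·x + 192·x^2) + (2 - 24·x + 64·x^2 + 192·x^3)·Dx + (-1 + x - 14·x^2 + 16·x^3 + 32·x^4)·Dx^2  (order 2).
h: a_k = 0, -12, -12, 28, 4, -2772/5, -2732/5, 187828/35, 29916/7, -7599332/105, …
ICs: h(0) = 0, h′(0) = -12.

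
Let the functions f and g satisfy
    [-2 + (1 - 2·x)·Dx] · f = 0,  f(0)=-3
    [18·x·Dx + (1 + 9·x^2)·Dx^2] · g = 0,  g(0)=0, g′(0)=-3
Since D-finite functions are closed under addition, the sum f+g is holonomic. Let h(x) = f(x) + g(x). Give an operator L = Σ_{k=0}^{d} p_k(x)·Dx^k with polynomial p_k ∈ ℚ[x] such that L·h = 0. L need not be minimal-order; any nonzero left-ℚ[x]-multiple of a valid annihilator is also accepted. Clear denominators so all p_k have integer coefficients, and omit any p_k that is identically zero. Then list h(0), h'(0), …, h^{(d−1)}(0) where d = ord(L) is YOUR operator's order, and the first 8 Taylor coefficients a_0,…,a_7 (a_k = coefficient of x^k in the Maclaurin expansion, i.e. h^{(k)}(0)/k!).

L = (-36 + 288·x + 972·x^2)·Dx + (21 - 36·x + 9·x^2 + 972·x^3)·Dx^2 + (-2 - 5·x - 45·x^3 + 162·x^4)·Dx^3  (order 3).
h: a_k = -3, -9, -12, -15, -48, -723/5, -192, -501/7, …
ICs: h(0) = -3, h′(0) = -9, h′′(0) = -24.

f: a_k = -3, -6, -12, -24, -48, -96, -192, -384, …
g: a_k = 0, -3, 0, 9, 0, -243/5, 0, 2187/7, …
h₀=f+g: left-lcm gives L₀, ord ≤ 3.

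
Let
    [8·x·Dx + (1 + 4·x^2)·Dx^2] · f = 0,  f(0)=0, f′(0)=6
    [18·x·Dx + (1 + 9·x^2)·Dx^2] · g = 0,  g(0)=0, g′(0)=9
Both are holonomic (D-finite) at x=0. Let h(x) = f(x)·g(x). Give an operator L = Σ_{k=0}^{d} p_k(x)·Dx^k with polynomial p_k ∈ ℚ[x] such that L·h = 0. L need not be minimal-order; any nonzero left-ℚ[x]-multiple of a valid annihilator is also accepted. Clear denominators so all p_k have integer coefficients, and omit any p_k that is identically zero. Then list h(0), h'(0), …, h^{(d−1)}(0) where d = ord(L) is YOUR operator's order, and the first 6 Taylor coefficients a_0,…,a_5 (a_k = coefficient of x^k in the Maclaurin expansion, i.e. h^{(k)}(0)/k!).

f: a_k = 0, 6, 0, -8, 0, 96/5, …
g: a_k = 0, 9, 0, -27, 0, 729/5, …
Product ⇒ symmetric product L₀, ord ≤ 4.
L = (-864·x - 18720·x^3 - 82944·x^5 + 134784·x^7 + 1119744·x^9)·Dx + (-52 - 3036·x^2 - 33696·x^4 - 72576·x^6 + 471744·x^8 + 1679616·x^10)·Dx^2 + (-104·x - 2072·x^3 - 11232·x^5 + 13968·x^7 + 269568·x^9 + 559872·x^11)·Dx^3 + (-1 - 26·x^2 - 205·x^4 + 7380·x^8 + 33696·x^10 + 46656·x^12)·Dx^4  (order 4).
h: a_k = 0, 0, 54, 0, -234, 0, …
ICs: h(0) = 0, h′(0) = 0, h′′(0) = 108, h′′′(0) = 0.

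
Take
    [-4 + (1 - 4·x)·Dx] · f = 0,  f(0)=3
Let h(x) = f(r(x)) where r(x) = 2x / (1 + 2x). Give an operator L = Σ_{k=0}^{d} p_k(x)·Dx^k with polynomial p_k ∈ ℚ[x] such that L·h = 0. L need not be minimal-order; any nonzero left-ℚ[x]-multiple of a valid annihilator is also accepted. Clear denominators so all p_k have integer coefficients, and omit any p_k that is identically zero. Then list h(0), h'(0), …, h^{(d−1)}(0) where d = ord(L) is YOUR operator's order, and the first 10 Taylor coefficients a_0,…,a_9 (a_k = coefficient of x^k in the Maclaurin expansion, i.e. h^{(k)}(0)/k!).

L = 8 + (-1 + 4·x + 12·x^2)·Dx  (order 1).
h: a_k = 3, 24, 144, 864, 5184, 31104, 186624, 1119744, 6718464, 40310784, …
ICs: h(0) = 3.

f: a_k = 3, 12, 48, 192, 768, 3072, 12288, 49152, 196608, 786432, …
Change of var in L_f (x↦r) gives L₀.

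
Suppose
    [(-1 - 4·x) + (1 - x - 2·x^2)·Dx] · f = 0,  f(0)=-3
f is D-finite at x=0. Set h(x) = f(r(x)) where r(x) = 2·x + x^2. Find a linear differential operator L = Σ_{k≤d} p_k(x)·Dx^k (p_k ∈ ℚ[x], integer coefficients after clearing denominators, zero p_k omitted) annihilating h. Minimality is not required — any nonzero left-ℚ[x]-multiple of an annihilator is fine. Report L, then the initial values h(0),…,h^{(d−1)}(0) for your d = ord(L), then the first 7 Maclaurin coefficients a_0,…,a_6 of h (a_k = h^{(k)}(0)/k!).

f: a_k = -3, -3, -9, -15, -33, -63, -129, …
f∘r: x↦r, Dx↦Dx/r' in L_f ⇒ L₀.
L = (2 + 16·x + 8·x^2) + (-1 + 3·x + 6·x^2 + 2·x^3)·Dx  (order 1).
h: a_k = -3, -6, -39, -156, -717, -3162, -14103, …
ICs: h(0) = -3.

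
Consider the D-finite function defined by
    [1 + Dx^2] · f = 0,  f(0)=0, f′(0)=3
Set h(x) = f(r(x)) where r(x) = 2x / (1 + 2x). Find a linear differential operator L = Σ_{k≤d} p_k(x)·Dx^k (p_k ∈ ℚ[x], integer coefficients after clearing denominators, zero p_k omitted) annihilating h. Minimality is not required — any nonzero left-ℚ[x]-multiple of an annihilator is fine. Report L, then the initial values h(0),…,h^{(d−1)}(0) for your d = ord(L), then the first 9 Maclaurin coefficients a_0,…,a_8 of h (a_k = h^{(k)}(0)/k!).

L = 4 + (4 + 24·x + 48·x^2 + 32·x^3)·Dx + (1 + 8·x + 24·x^2 + 32·x^3 + 16·x^4)·Dx^2  (order 2).
h: a_k = 0, 6, -12, 20, -24, 4/5, 120, -55448/105, 25456/15, …
ICs: h(0) = 0, h′(0) = 6.

f: a_k = 0, 3, 0, -1/2, 0, 1/40, 0, -1/1680, 0, …
L₀ from L_f via x↦r, Dx↦r'^{-1}Dx.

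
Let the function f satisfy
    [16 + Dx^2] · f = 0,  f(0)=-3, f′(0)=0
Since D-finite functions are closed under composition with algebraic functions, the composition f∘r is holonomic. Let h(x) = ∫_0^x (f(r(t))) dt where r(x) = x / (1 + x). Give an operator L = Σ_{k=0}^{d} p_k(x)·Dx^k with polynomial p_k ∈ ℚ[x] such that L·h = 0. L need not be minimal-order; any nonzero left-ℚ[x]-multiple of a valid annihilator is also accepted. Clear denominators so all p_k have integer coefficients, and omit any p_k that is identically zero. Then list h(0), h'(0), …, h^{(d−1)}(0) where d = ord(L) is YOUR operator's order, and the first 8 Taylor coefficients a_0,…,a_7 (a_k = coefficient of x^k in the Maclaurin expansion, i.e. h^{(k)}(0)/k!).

f: a_k = -3, 0, 24, 0, -32, 0, 256/15, 0, …
Change of var in L_f (x↦r) gives L₀.
h=∫h₀ ⇒ L = L₀·Dx.
L = 16·Dx + (2 + 6·x + 6·x^2 + 2·x^3)·Dx^2 + (1 + 4·x + 6·x^2 + 4·x^3 + x^4)·Dx^3  (order 3).
h: a_k = 0, -3, 0, 8, -12, 8, 16/3, -392/15, …
ICs: h(0) = 0, h′(0) = -3, h′′(0) = 0.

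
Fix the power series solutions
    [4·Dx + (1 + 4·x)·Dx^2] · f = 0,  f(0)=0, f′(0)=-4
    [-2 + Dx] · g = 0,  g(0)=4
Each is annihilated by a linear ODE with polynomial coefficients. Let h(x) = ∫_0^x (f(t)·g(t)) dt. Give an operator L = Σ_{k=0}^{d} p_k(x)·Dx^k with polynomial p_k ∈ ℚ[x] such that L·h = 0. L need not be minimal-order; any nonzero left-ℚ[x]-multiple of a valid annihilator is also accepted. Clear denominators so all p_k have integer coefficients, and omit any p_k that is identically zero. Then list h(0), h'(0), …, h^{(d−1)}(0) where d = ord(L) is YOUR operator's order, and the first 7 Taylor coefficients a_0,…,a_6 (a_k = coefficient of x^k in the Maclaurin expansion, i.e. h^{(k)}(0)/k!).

L = (-4 + 16·x)·Dx - 16·x·Dx^2 + (1 + 4·x)·Dx^3  (order 3).
h: a_k = 0, 0, -8, 0, -40/3, 128/5, -3344/45, …
ICs: h(0) = 0, h′(0) = 0, h′′(0) = -16.

f: a_k = 0, -4, 8, -64/3, 64, -1024/5, 2048/3, …
g: a_k = 4, 8, 8, 16/3, 8/3, 16/15, 16/45, …
Sym-product of L_f,L_g gives L₀ (≤ ord 2).
∫: right-multiply L₀ by Dx.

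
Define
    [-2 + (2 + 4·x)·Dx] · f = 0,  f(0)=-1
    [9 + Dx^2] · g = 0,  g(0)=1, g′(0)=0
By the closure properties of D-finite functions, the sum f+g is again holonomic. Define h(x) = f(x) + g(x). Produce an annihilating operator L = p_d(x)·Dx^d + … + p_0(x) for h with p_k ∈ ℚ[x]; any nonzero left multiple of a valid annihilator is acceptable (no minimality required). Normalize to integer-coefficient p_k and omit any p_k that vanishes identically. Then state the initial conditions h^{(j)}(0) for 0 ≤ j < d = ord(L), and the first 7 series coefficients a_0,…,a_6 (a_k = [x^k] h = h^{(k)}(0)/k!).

L = (-27 - 81·x - 81·x^2) + (18 + 117·x + 243·x^2 + 162·x^3)·Dx + (-3 - 9·x - 9·x^2)·Dx^2 + (2 + 13·x + 27·x^2 + 18·x^3)·Dx^3  (order 3).
h: a_k = 0, -1, -4, -1/2, 4, -7/8, 3/10, …
ICs: h(0) = 0, h′(0) = -1, h′′(0) = -8.

f: a_k = -1, -1, 1/2, -1/2, 5/8, -7/8, 21/16, …
g: a_k = 1, 0, -9/2, 0, 27/8, 0, -81/80, …
Weyl lclm of L_f,L_g ⇒ L₀ (ord ≤ 3).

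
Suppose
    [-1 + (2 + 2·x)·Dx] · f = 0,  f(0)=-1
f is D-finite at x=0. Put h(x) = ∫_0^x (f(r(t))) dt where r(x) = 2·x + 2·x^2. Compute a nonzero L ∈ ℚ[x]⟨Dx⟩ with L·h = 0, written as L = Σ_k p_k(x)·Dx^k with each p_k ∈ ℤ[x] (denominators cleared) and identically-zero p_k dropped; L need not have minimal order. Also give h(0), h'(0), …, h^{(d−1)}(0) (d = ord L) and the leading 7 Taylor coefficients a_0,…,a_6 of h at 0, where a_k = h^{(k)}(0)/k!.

f: a_k = -1, -1/2, 1/8, -1/16, 5/128, -7/256, 21/1024, …
Substitute x→r, Dx→(1/r')Dx; clear ⇒ L₀.
Integrate: L := L₀·Dx.
L = (-1 - 2·x)·Dx + (1 + 2·x + 2·x^2)·Dx^2  (order 2).
h: a_k = 0, -1, -1/2, -1/6, 1/8, -3/40, 1/48, …
ICs: h(0) = 0, h′(0) = -1.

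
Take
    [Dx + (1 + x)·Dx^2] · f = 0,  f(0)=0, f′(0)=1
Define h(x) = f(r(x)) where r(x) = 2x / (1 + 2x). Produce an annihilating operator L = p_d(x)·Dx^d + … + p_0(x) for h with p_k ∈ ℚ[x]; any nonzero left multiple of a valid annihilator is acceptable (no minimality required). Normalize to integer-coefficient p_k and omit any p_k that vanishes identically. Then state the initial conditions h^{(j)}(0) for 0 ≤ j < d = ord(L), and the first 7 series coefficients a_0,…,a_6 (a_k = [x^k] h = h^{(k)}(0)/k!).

L = (6 + 16·x)·Dx + (1 + 6·x + 8·x^2)·Dx^2  (order 2).
h: a_k = 0, 2, -6, 56/3, -60, 992/5, -672, …
ICs: h(0) = 0, h′(0) = 2.

f: a_k = 0, 1, -1/2, 1/3, -1/4, 1/5, -1/6, …
Change of var in L_f (x↦r) gives L₀.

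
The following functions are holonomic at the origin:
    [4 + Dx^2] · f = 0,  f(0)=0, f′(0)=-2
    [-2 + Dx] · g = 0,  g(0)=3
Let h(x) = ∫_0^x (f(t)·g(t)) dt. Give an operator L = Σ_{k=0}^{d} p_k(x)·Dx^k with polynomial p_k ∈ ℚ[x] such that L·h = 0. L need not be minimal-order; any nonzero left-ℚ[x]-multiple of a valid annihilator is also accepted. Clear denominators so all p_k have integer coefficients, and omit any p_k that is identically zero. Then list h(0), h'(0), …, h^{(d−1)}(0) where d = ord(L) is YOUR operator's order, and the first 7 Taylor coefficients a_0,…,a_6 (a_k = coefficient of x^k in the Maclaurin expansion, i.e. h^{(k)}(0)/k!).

L = 8·Dx - 4·Dx^2 + Dx^3  (order 3).
h: a_k = 0, 0, -3, -4, -2, 0, 8/15, …
ICs: h(0) = 0, h′(0) = 0, h′′(0) = -6.

f: a_k = 0, -2, 0, 4/3, 0, -4/15, 0, …
g: a_k = 3, 6, 6, 4, 2, 4/5, 4/15, …
Product ⇒ symmetric product L₀, ord ≤ 2.
∫: right-multiply L₀ by Dx.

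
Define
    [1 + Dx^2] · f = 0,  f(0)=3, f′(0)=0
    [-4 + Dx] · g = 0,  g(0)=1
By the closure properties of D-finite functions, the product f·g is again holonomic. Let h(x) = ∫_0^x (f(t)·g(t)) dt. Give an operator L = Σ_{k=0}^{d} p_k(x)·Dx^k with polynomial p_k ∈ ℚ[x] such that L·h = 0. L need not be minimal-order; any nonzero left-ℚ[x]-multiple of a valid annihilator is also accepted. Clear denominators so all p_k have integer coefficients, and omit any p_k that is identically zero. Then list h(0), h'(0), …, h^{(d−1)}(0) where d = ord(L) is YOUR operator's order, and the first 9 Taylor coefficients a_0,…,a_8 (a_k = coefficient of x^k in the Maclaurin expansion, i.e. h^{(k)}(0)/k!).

f: a_k = 3, 0, -3/2, 0, 1/8, 0, -1/240, 0, 1/13440, …
g: a_k = 1, 4, 8, 32/3, 32/3, 128/15, 256/45, 1024/315, 512/315, …
L₀ := L_f ⊗_s L_g (sym. prod.), ord ≤ 2.
∫: right-multiply L₀ by Dx.
L = 17·Dx - 8·Dx^2 + Dx^3  (order 3).
h: a_k = 0, 3, 6, 15/2, 13/2, 161/40, 101/60, 33/112, -727/3360, …
ICs: h(0) = 0, h′(0) = 3, h′′(0) = 12.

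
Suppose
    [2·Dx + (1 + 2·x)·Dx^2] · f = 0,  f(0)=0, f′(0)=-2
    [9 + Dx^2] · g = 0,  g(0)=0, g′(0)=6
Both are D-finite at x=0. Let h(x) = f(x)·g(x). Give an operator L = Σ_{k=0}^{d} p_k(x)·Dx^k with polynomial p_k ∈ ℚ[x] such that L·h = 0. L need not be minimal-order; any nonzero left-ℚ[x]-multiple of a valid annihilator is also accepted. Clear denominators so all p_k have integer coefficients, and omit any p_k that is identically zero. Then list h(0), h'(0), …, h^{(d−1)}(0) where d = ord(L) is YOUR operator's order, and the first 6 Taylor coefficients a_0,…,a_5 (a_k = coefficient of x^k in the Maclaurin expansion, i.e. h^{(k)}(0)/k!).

L = (63 + 1053·x + 3969·x^2 + 5832·x^3 + 2916·x^4) + (63 + 450·x + 972·x^2 + 648·x^3)·Dx + (25 + 270·x + 918·x^2 + 1296·x^3 + 648·x^4)·Dx^2 + (7 + 50·x + 108·x^2 + 72·x^3)·Dx^3 + (2 + 17·x + 53·x^2 + 72·x^3 + 36·x^4)·Dx^4  (order 4).
h: a_k = 0, 0, -12, 12, 2, 6, …
ICs: h(0) = 0, h′(0) = 0, h′′(0) = -24, h′′′(0) = 72.

f: a_k = 0, -2, 2, -8/3, 4, -32/5, …
g: a_k = 0, 6, 0, -9, 0, 81/20, …
L₀ := L_f ⊗_s L_g (sym. prod.), ord ≤ 4.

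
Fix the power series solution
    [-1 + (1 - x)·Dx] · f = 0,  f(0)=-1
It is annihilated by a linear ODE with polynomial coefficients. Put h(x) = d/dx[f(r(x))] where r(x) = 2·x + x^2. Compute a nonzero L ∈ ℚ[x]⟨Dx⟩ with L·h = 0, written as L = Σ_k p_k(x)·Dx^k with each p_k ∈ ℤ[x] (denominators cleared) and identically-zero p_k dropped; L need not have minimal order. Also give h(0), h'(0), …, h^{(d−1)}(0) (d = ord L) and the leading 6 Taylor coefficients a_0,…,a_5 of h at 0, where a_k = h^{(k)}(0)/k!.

L = (5 + 6·x + 3·x^2) + (-1 + x + 3·x^2 + x^3)·Dx  (order 1).
h: a_k = -2, -10, -36, -116, -350, -1014, …
ICs: h(0) = -2.

f: a_k = -1, -1, -1, -1, -1, -1, …
h₀=f(r): pull back L_f along r ⇒ L₀.
Derive L from L₀ (diff closure).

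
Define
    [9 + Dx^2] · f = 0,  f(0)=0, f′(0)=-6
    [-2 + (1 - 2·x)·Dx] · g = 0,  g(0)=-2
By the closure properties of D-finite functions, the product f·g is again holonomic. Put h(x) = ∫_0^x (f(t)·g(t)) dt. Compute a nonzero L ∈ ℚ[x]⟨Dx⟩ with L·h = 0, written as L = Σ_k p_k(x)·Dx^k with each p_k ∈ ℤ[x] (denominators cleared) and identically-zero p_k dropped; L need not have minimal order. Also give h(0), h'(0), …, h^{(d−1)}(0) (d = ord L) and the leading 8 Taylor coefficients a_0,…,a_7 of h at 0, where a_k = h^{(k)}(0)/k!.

f: a_k = 0, -6, 0, 9, 0, -81/20, 0, 243/280, …
g: a_k = -2, -4, -8, -16, -32, -64, -128, -256, …
Product ⇒ symmetric product L₀, ord ≤ 2.
∫: right-multiply L₀ by Dx.
L = (-9 + 18·x)·Dx + 4·Dx^2 + (-1 + 2·x)·Dx^3  (order 3).
h: a_k = 0, 0, 6, 8, 15/2, 12, 427/20, 183/5, …
ICs: h(0) = 0, h′(0) = 0, h′′(0) = 12.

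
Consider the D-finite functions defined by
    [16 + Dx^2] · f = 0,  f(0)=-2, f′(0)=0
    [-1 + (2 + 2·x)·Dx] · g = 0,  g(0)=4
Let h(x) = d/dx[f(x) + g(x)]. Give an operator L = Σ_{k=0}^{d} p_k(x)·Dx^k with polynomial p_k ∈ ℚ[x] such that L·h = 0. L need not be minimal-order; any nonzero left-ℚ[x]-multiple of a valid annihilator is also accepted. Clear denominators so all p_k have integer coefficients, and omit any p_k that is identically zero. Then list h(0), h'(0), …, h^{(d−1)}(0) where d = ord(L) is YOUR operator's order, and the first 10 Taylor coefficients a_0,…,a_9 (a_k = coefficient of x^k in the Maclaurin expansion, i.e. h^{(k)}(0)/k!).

f: a_k = -2, 0, 16, 0, -64/3, 0, 512/45, 0, -1024/315, 0, …
g: a_k = 4, 2, -1/2, 1/4, -5/32, 7/64, -21/256, 33/512, -429/8192, 715/16384, …
f+g: L₀ = lclm(L_f,L_g), ord ≤ 2+1.
h₀' ⇒ L via d/dx closure of L₀.
L = (-1264 - 2048·x - 1024·x^2) + (-2144 - 6240·x - 6144·x^2 - 2048·x^3)·Dx + (-79 - 128·x - 64·x^2)·Dx^2 + (-134 - 390·x - 384·x^2 - 128·x^3)·Dx^3  (order 3).
h: a_k = 2, 31, 3/4, -2063/24, 35/64, 130127/1920, 231/512, -8523743/322560, 6435/16384, 502411487/92897280, …
ICs: h(0) = 2, h′(0) = 31, h′′(0) = 3/2.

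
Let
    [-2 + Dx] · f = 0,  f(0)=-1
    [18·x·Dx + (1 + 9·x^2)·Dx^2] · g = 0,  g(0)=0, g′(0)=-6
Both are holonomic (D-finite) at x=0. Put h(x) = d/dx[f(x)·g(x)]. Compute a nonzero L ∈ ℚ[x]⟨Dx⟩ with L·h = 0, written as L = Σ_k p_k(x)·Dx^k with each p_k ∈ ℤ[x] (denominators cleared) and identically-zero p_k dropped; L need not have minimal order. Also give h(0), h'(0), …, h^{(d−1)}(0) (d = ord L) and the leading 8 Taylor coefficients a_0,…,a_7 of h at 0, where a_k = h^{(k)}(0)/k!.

L = (-14 - 72·x + 558·x^2 - 648·x^3 + 324·x^4) + (5 + 54·x - 315·x^2 + 486·x^3 - 324·x^4)·Dx + (1 - 9·x + 18·x^2 - 81·x^3 + 81·x^4)·Dx^2  (order 2).
h: a_k = 6, 24, -18, -112, 326, 1032, -46402/15, -188960/21, …
ICs: h(0) = 6, h′(0) = 24.

f: a_k = -1, -2, -2, -4/3, -2/3, -4/15, -4/45, -8/315, …
g: a_k = 0, -6, 0, 18, 0, -486/5, 0, 4374/7, …
Sym-product of L_f,L_g gives L₀ (≤ ord 2).
h₀' ⇒ L via d/dx closure of L₀.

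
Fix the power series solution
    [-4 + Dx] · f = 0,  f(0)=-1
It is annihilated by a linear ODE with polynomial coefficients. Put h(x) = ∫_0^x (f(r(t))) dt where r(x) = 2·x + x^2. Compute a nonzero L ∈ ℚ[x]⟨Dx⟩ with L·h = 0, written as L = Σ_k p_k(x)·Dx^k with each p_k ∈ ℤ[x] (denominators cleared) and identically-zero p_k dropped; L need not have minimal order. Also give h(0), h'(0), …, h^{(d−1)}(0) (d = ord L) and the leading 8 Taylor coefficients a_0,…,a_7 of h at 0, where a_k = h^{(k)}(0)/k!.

L = (-8 - 8·x)·Dx + Dx^2  (order 2).
h: a_k = 0, -1, -4, -12, -88/3, -184/3, -1696/15, -59104/315, …
ICs: h(0) = 0, h′(0) = -1.

f: a_k = -1, -4, -8, -32/3, -32/3, -128/15, -256/45, -1024/315, …
Substitute x→r, Dx→(1/r')Dx; clear ⇒ L₀.
Integrate: L := L₀·Dx.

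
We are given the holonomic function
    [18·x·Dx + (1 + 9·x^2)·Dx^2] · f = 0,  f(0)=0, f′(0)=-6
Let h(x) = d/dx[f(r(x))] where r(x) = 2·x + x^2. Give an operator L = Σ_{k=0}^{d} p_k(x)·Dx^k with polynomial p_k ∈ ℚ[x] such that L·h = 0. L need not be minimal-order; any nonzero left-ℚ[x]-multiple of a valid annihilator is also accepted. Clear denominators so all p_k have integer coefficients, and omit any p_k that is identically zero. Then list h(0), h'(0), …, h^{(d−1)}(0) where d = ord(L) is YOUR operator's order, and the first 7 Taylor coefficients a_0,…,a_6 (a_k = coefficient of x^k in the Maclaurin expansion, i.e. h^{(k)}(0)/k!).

f: a_k = 0, -6, 0, 18, 0, -486/5, 0, …
Substitute x→r, Dx→(1/r')Dx; clear ⇒ L₀.
Differentiate: ansatz ord ≤ ord L₀ ⇒ L.
L = (-1 + 72·x + 144·x^2 + 108·x^3 + 27·x^4) + (1 + x + 36·x^2 + 72·x^3 + 45·x^4 + 9·x^5)·Dx  (order 1).
h: a_k = -12, -12, 432, 864, -15012, -46548, 505440, …
ICs: h(0) = -12.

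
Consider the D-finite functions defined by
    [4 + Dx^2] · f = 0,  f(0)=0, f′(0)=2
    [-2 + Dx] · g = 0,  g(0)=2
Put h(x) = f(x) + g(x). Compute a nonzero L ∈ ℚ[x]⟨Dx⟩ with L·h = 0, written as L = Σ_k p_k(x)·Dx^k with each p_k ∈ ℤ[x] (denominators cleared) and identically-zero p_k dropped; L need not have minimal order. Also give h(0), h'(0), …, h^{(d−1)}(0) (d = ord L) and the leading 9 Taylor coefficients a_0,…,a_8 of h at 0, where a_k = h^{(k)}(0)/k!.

f: a_k = 0, 2, 0, -4/3, 0, 4/15, 0, -8/315, 0, …
g: a_k = 2, 4, 4, 8/3, 4/3, 8/15, 8/45, 16/315, 4/315, …
Weyl lclm of L_f,L_g ⇒ L₀ (ord ≤ 3).
L = -8 + 4·Dx - 2·Dx^2 + Dx^3  (order 3).
h: a_k = 2, 6, 4, 4/3, 4/3, 4/5, 8/45, 8/315, 4/315, …
ICs: h(0) = 2, h′(0) = 6, h′′(0) = 8.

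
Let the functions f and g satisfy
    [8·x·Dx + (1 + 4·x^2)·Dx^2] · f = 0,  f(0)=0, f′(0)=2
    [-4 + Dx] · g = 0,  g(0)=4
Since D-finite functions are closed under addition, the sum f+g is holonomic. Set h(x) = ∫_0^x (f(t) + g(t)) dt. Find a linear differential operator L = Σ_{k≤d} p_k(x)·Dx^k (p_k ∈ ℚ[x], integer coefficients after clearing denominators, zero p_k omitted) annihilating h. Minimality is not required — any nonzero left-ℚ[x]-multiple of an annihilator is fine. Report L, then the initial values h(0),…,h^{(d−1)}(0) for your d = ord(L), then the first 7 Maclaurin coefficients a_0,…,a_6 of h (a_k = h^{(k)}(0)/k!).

L = (8 - 32·x - 96·x^2 - 128·x^3)·Dx^2 + (-6 - 8·x^2 - 64·x^4)·Dx^3 + (1 + 2·x + 8·x^2 + 8·x^3 + 16·x^4)·Dx^4  (order 4).
h: a_k = 0, 4, 9, 32/3, 10, 128/15, 304/45, …
ICs: h(0) = 0, h′(0) = 4, h′′(0) = 18, h′′′(0) = 64.

f: a_k = 0, 2, 0, -8/3, 0, 32/5, 0, …
g: a_k = 4, 16, 32, 128/3, 128/3, 512/15, 1024/45, …
Weyl lclm of L_f,L_g ⇒ L₀ (ord ≤ 3).
h=∫h₀ ⇒ L = L₀·Dx.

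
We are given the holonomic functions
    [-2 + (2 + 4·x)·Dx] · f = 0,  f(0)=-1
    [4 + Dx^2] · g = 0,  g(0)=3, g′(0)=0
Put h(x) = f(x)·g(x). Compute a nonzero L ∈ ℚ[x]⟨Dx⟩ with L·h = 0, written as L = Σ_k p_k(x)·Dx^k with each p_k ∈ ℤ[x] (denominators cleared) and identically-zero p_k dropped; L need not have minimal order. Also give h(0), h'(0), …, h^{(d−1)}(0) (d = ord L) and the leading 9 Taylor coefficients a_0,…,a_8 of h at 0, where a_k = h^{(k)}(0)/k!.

L = (7 + 16·x + 16·x^2) + (-2 - 4·x)·Dx + (1 + 4·x + 4·x^2)·Dx^2  (order 2).
h: a_k = -3, -3, 15/2, 9/2, -25/8, -13/8, 349/240, -401/240, 44047/13440, …
ICs: h(0) = -3, h′(0) = -3.

f: a_k = -1, -1, 1/2, -1/2, 5/8, -7/8, 21/16, -33/16, 429/128, …
g: a_k = 3, 0, -6, 0, 2, 0, -4/15, 0, 2/105, …
Sym-product of L_f,L_g gives L₀ (≤ ord 2).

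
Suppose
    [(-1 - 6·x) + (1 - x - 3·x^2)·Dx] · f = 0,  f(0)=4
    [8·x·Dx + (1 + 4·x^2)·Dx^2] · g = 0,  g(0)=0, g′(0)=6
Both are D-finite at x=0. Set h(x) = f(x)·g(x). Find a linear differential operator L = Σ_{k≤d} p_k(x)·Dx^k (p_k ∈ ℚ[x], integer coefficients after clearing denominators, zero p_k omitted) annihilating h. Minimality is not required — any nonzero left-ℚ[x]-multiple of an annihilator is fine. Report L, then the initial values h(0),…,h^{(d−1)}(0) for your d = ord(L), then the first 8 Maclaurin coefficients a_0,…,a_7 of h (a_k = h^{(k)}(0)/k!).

f: a_k = 4, 4, 16, 28, 76, 160, 388, 868, …
g: a_k = 0, 6, 0, -8, 0, 96/5, 0, -384/7, …
Product ⇒ symmetric product L₀, ord ≤ 2.
L = (6 + 8·x + 72·x^2) + (2 + 4·x + 16·x^2 + 72·x^3)·Dx + (-1 + x - x^2 + 4·x^3 + 12·x^4)·Dx^2  (order 2).
h: a_k = 0, 24, 24, 64, 136, 2024/5, 4064/5, 63272/35, …
ICs: h(0) = 0, h′(0) = 24.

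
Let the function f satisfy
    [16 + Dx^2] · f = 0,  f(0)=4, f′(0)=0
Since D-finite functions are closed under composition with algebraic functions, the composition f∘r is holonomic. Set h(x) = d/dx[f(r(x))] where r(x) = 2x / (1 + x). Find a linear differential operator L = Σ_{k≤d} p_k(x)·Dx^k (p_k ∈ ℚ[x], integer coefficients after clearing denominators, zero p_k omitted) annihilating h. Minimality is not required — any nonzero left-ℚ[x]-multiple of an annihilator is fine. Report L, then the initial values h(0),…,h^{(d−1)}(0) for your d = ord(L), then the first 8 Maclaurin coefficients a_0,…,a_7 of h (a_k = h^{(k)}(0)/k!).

f: a_k = 4, 0, -32, 0, 128/3, 0, -1024/45, 0, …
Change of var in L_f (x↦r) gives L₀.
h=h₀': d/dx-closure on L₀ ⇒ L.
L = (70 + 12·x + 6·x^2) + (6 + 18·x + 18·x^2 + 6·x^3)·Dx + (1 + 4·x + 6·x^2 + 4·x^3 + x^4)·Dx^2  (order 2).
h: a_k = 0, -256, 768, 3584/3, -33280/3, 425728/15, -145152/5, -14922752/315, …
ICs: h(0) = 0, h′(0) = -256.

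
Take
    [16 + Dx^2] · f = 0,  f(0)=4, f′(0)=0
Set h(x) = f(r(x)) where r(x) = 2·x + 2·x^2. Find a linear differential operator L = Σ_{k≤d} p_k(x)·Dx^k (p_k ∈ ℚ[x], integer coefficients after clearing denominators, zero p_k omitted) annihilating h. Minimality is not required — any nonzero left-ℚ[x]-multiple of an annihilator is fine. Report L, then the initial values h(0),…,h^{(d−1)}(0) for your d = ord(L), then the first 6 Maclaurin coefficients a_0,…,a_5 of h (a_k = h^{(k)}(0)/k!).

L = (64 + 384·x + 768·x^2 + 512·x^3) - 2·Dx + (1 + 2·x)·Dx^2  (order 2).
h: a_k = 4, 0, -128, -256, 1664/3, 8192/3, …
ICs: h(0) = 4, h′(0) = 0.

f: a_k = 4, 0, -32, 0, 128/3, 0, …
h₀=f(r): pull back L_f along r ⇒ L₀.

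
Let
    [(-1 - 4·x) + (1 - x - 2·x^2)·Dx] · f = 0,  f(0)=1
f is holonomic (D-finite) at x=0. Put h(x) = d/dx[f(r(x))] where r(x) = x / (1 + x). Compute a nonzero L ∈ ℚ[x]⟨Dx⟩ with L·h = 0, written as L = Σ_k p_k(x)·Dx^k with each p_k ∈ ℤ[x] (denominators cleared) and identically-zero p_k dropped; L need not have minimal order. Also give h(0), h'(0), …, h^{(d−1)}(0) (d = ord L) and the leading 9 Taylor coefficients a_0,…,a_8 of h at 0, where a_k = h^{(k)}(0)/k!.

L = (4 + 12·x + 36·x^2 + 20·x^3) + (-1 - 7·x - 9·x^2 + 7·x^3 + 10·x^4)·Dx  (order 1).
h: a_k = 1, 4, 0, 16, -20, 72, -140, 352, -756, …
ICs: h(0) = 1.

f: a_k = 1, 1, 3, 5, 11, 21, 43, 85, 171, …
h₀=f(r): pull back L_f along r ⇒ L₀.
Derive L from L₀ (diff closure).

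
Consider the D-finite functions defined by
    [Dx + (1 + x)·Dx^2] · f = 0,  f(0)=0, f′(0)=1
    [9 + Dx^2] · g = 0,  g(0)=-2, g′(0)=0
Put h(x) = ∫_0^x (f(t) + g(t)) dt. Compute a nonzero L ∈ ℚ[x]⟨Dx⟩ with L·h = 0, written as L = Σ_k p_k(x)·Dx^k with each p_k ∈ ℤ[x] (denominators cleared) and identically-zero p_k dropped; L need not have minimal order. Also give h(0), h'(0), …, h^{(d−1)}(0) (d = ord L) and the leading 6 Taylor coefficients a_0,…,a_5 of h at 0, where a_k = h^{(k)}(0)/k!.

L = (135 + 162·x + 81·x^2)·Dx^2 + (99 + 261·x + 243·x^2 + 81·x^3)·Dx^3 + (15 + 18·x + 9·x^2)·Dx^4 + (11 + 29·x + 27·x^2 + 9·x^3)·Dx^5  (order 5).
h: a_k = 0, -2, 1/2, 17/6, 1/12, -7/5, …
ICs: h(0) = 0, h′(0) = -2, h′′(0) = 1, h′′′(0) = 17, h′′′′(0) = 2.

f: a_k = 0, 1, -1/2, 1/3, -1/4, 1/5, …
g: a_k = -2, 0, 9, 0, -27/4, 0, …
f+g: L₀ = lclm(L_f,L_g), ord ≤ 2+2.
Integrate: L := L₀·Dx.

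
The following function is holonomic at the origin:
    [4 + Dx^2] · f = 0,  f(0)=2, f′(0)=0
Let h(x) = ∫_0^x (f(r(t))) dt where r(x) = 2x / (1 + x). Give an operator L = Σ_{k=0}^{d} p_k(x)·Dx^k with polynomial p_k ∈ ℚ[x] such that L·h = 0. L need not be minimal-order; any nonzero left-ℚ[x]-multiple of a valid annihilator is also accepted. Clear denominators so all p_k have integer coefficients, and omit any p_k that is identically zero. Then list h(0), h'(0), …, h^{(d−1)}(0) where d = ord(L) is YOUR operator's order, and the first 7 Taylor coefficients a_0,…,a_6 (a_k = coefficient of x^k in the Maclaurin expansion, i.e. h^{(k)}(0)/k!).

f: a_k = 2, 0, -4, 0, 4/3, 0, -8/45, …
Substitute x→r, Dx→(1/r')Dx; clear ⇒ L₀.
h=∫h₀ ⇒ L = L₀·Dx.
L = 16·Dx + (2 + 6·x + 6·x^2 + 2·x^3)·Dx^2 + (1 + 4·x + 6·x^2 + 4·x^3 + x^4)·Dx^3  (order 3).
h: a_k = 0, 2, 0, -16/3, 8, -16/3, -32/9, …
ICs: h(0) = 0, h′(0) = 2, h′′(0) = 0.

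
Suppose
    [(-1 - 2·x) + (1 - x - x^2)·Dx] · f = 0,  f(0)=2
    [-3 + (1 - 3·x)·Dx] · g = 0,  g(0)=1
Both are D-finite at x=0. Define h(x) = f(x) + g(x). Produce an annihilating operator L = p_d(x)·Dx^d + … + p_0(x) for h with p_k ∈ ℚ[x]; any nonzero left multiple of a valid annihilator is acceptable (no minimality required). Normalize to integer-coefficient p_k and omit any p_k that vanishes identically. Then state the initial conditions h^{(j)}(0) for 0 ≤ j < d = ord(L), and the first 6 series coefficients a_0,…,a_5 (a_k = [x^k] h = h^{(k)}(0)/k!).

f: a_k = 2, 2, 4, 6, 10, 16, …
g: a_k = 1, 3, 9, 27, 81, 243, …
L₀ := lclm(L_f,L_g); ord L₀ ≤ 1+1.
L = (-6 - 36·x + 18·x^2 - 18·x^3) + (14 - 18·x - 24·x^2 + 18·x^3 - 36·x^4)·Dx + (-2 + 10·x - 15·x^2 + 10·x^3 - 9·x^5)·Dx^2  (order 2).
h: a_k = 3, 5, 13, 33, 91, 259, …
ICs: h(0) = 3, h′(0) = 5.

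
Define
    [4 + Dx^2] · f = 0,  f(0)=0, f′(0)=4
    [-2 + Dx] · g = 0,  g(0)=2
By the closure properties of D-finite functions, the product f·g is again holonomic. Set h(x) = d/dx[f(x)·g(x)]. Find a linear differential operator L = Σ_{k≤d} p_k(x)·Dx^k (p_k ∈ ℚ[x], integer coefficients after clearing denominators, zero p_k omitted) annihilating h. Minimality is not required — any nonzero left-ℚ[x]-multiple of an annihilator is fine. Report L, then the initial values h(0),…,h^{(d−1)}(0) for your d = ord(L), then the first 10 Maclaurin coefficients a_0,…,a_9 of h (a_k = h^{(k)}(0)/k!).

L = 8 - 4·Dx + Dx^2  (order 2).
h: a_k = 8, 32, 32, 0, -64/3, -256/15, -256/45, 0, 256/315, 1024/2835, …
ICs: h(0) = 8, h′(0) = 32.

f: a_k = 0, 4, 0, -8/3, 0, 8/15, 0, -16/315, 0, 8/2835, …
g: a_k = 2, 4, 4, 8/3, 4/3, 8/15, 8/45, 16/315, 4/315, 8/2835, …
Product ⇒ symmetric product L₀, ord ≤ 2.
Differentiate: ansatz ord ≤ ord L₀ ⇒ L.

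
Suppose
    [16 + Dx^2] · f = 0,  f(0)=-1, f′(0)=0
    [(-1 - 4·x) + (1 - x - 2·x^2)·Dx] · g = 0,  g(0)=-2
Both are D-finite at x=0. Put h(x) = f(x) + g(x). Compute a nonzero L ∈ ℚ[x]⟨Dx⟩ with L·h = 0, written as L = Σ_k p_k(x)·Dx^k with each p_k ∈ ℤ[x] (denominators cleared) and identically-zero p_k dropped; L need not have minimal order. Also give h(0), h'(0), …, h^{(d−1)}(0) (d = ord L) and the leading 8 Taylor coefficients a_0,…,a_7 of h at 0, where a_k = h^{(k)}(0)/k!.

L = (-368 - 1408·x + 256·x^2 - 512·x^3 - 2560·x^4 - 2048·x^5) + (176 - 336·x - 384·x^2 + 1024·x^3 + 384·x^4 - 1536·x^5 - 1024·x^6)·Dx + (-23 - 88·x + 16·x^2 - 32·x^3 - 160·x^4 - 128·x^5)·Dx^2 + (11 - 21·x - 24·x^2 + 64·x^3 + 24·x^4 - 96·x^5 - 64·x^6)·Dx^3  (order 3).
h: a_k = -3, -2, 2, -10, -98/3, -42, -3614/45, -170, …
ICs: h(0) = -3, h′(0) = -2, h′′(0) = 4.

f: a_k = -1, 0, 8, 0, -32/3, 0, 256/45, 0, …
g: a_k = -2, -2, -6, -10, -22, -42, -86, -170, …
f+g: L₀ = lclm(L_f,L_g), ord ≤ 2+1.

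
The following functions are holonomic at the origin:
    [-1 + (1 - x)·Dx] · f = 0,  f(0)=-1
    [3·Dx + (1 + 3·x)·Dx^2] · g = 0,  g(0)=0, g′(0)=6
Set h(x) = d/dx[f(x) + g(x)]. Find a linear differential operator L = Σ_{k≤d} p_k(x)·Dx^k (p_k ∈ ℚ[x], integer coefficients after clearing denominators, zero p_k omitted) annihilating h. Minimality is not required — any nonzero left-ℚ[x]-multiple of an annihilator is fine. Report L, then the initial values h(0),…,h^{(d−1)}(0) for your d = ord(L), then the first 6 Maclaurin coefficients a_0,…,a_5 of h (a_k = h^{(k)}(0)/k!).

L = (54 + 18·x) + (-12 + 72·x + 36·x^2)·Dx + (-5 - 13·x + 9·x^2 + 9·x^3)·Dx^2  (order 2).
h: a_k = 5, -20, 51, -166, 481, -1464, …
ICs: h(0) = 5, h′(0) = -20.

f: a_k = -1, -1, -1, -1, -1, -1, …
g: a_k = 0, 6, -9, 18, -81/2, 486/5, …
Sum ⇒ L₀ = lclm(L_f,L_g) in ℚ(x)⟨Dx⟩.
Differentiate: ansatz ord ≤ ord L₀ ⇒ L.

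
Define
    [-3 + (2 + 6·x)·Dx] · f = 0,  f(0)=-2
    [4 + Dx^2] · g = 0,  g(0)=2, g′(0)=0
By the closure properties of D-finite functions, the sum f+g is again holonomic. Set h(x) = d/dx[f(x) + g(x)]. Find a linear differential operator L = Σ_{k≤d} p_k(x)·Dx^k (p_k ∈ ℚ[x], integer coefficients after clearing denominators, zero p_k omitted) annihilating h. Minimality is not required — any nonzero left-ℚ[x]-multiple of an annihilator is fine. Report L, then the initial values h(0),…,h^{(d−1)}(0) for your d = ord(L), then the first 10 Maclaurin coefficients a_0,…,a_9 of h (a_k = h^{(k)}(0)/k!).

f: a_k = -2, -3, 9/4, -27/8, 405/64, -1701/128, 15309/512, -72171/1024, 2814669/16384, -14073345/32768, …
g: a_k = 2, 0, -4, 0, 4/3, 0, -8/45, 0, 4/315, 0, …
Weyl lclm of L_f,L_g ⇒ L₀ (ord ≤ 3).
Differentiate: ansatz ord ≤ ord L₀ ⇒ L.
L = (-1812 - 1152·x - 1728·x^2) + (-344 - 1800·x - 3456·x^2 - 3456·x^3)·Dx + (-453 - 288·x - 432·x^2)·Dx^2 + (-86 - 450·x - 864·x^2 - 864·x^3)·Dx^3  (order 3).
h: a_k = -3, -7/2, -81/8, 1471/48, -8505/128, 684809/3840, -505197/1024, 886686271/645120, -126660105/32768, 2034793538249/185794560, …
ICs: h(0) = -3, h′(0) = -7/2, h′′(0) = -81/4.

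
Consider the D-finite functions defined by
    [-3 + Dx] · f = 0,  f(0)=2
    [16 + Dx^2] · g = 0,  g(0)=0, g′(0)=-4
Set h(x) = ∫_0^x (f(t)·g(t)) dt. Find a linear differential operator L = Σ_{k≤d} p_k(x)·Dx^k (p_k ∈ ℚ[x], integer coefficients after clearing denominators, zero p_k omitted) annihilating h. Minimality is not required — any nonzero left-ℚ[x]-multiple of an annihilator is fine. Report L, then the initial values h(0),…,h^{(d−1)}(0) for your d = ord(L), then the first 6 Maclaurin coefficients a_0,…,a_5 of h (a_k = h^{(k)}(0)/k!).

L = 25·Dx - 6·Dx^2 + Dx^3  (order 3).
h: a_k = 0, 0, -4, -8, -11/3, 28/5, …
ICs: h(0) = 0, h′(0) = 0, h′′(0) = -8.

f: a_k = 2, 6, 9, 9, 27/4, 81/20, …
g: a_k = 0, -4, 0, 32/3, 0, -128/15, …
f·g: L₀ = L_f ⊗_s L_g, ord ≤ 1·2.
Integrate: L := L₀·Dx.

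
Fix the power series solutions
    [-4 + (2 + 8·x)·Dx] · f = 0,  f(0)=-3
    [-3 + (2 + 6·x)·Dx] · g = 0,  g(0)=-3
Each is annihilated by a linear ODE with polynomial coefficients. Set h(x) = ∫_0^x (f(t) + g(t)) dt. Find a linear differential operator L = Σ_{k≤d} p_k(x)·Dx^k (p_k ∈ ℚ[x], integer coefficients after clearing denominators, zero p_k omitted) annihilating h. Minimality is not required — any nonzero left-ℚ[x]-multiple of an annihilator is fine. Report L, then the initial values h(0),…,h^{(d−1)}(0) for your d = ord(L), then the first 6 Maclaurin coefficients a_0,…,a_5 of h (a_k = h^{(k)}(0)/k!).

f: a_k = -3, -6, 6, -12, 30, -84, …
g: a_k = -3, -9/2, 27/8, -81/16, 1215/128, -5103/256, …
Weyl lclm of L_f,L_g ⇒ L₀ (ord ≤ 2).
Integrate: L := L₀·Dx.
L = -6·Dx + (7 + 24·x)·Dx^2 + (2 + 14·x + 24·x^2)·Dx^3  (order 3).
h: a_k = 0, -6, -21/4, 25/8, -273/64, 1011/128, …
ICs: h(0) = 0, h′(0) = -6, h′′(0) = -21/2.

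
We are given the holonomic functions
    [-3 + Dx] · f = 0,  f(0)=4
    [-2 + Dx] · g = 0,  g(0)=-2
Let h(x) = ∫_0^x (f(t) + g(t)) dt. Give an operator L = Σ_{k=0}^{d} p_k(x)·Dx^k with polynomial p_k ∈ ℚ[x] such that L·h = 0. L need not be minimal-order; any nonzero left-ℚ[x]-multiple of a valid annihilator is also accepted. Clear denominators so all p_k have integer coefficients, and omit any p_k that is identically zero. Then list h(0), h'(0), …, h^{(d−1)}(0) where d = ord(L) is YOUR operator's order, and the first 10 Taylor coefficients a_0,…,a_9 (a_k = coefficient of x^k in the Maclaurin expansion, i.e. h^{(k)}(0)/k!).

L = 6·Dx - 5·Dx^2 + Dx^3  (order 3).
h: a_k = 0, 2, 4, 14/3, 23/6, 73/30, 227/180, 697/1260, 2123/10080, 919/12960, …
ICs: h(0) = 0, h′(0) = 2, h′′(0) = 8.

f: a_k = 4, 12, 18, 18, 27/2, 81/10, 81/20, 243/140, 729/1120, 243/1120, …
g: a_k = -2, -4, -4, -8/3, -4/3, -8/15, -8/45, -16/315, -4/315, -8/2835, …
Weyl lclm of L_f,L_g ⇒ L₀ (ord ≤ 2).
h=∫₀ˣh₀: take L = L₀·Dx.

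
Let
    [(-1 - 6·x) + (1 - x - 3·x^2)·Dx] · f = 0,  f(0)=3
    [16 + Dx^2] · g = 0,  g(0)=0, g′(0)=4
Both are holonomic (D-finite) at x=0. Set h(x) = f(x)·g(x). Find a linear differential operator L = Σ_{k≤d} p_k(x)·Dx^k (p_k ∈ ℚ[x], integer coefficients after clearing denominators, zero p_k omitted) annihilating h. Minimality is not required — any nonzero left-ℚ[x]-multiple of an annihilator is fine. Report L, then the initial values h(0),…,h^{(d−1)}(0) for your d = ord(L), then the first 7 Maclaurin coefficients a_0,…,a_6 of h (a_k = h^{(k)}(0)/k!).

L = (-10 + 16·x + 48·x^2) + (2 + 12·x)·Dx + (-1 + x + 3·x^2)·Dx^2  (order 2).
h: a_k = 0, 12, 12, 16, 52, 628/5, 1408/5, …
ICs: h(0) = 0, h′(0) = 12.

f: a_k = 3, 3, 12, 21, 57, 120, 291, …
g: a_k = 0, 4, 0, -32/3, 0, 128/15, 0, …
Sym-product of L_f,L_g gives L₀ (≤ ord 2).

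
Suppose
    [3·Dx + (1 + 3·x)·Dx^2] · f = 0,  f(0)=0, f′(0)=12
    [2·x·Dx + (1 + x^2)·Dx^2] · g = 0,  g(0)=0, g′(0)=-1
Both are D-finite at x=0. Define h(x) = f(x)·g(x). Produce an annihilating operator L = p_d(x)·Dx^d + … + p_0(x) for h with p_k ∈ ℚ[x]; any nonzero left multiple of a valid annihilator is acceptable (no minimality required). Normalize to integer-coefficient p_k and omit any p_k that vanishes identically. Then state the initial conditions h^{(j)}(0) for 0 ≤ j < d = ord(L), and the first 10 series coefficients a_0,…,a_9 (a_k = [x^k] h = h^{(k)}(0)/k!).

L = (264 + 1260·x + 1008·x^2 + 3420·x^3 + 3240·x^4 + 4212·x^5 + 324·x^7)·Dx + (178 + 660·x + 3828·x^2 + 7308·x^3 + 12960·x^4 + 10044·x^5 + 11340·x^6 + 324·x^7 + 1134·x^8)·Dx^2 + (132 + 608·x + 1728·x^2 + 4568·x^3 + 6456·x^4 + 8856·x^5 + 5184·x^6 + 5544·x^7 + 324·x^8 + 648·x^9)·Dx^3 + (13 + 102·x + 341·x^2 + 744·x^3 + 1138·x^4 + 1236·x^5 + 1386·x^6 + 648·x^7 + 657·x^8 + 54·x^9 + 81·x^10)·Dx^4  (order 4).
h: a_k = 0, 0, -12, 18, -32, 75, -924/5, 2313/5, -5952/5, 219249/70, …
ICs: h(0) = 0, h′(0) = 0, h′′(0) = -24, h′′′(0) = 108.

f: a_k = 0, 12, -18, 36, -81, 972/5, -486, 8748/7, -6561/2, 8748, …
g: a_k = 0, -1, 0, 1/3, 0, -1/5, 0, 1/7, 0, -1/9, …
L₀ := L_f ⊗_s L_g (sym. prod.), ord ≤ 4.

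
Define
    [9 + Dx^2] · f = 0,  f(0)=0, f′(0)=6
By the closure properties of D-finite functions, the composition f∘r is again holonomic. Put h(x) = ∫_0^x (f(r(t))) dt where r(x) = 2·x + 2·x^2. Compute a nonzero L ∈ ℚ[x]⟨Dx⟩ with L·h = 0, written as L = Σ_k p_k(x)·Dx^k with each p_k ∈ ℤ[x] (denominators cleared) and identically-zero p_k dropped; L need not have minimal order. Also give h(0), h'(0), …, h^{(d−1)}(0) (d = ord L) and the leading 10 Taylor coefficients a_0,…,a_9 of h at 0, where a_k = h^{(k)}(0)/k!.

L = (36 + 216·x + 432·x^2 + 288·x^3)·Dx - 2·Dx^2 + (1 + 2·x)·Dx^3  (order 3).
h: a_k = 0, 0, 6, 4, -18, -216/5, -72/5, 576/7, 5184/35, 288/5, …
ICs: h(0) = 0, h′(0) = 0, h′′(0) = 12.

f: a_k = 0, 6, 0, -9, 0, 81/20, 0, -243/280, 0, 243/2240, …
h₀=f(r): pull back L_f along r ⇒ L₀.
h=∫₀ˣh₀: take L = L₀·Dx.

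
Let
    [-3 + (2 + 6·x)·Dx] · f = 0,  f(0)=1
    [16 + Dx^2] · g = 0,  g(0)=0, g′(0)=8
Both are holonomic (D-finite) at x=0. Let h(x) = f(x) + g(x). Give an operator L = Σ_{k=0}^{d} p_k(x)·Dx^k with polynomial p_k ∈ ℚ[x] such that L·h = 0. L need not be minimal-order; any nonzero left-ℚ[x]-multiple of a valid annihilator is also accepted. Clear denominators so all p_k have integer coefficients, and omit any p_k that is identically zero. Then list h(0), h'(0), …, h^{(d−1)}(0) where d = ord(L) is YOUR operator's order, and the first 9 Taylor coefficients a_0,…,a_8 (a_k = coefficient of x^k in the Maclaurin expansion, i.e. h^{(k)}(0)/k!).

f: a_k = 1, 3/2, -9/8, 27/16, -405/128, 1701/256, -15309/1024, 72171/2048, -2814669/32768, …
g: a_k = 0, 8, 0, -64/3, 0, 256/15, 0, -2048/315, 0, …
L₀ := lclm(L_f,L_g); ord L₀ ≤ 1+2.
L = (-4368 - 18432·x - 27648·x^2) + (1760 + 17568·x + 55296·x^2 + 55296·x^3)·Dx + (-273 - 1152·x - 1728·x^2)·Dx^2 + (110 + 1098·x + 3456·x^2 + 3456·x^3)·Dx^3  (order 3).
h: a_k = 1, 19/2, -9/8, -943/48, -405/128, 91051/3840, -15309/1024, 18539561/645120, -2814669/32768, …
ICs: h(0) = 1, h′(0) = 19/2, h′′(0) = -9/4.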